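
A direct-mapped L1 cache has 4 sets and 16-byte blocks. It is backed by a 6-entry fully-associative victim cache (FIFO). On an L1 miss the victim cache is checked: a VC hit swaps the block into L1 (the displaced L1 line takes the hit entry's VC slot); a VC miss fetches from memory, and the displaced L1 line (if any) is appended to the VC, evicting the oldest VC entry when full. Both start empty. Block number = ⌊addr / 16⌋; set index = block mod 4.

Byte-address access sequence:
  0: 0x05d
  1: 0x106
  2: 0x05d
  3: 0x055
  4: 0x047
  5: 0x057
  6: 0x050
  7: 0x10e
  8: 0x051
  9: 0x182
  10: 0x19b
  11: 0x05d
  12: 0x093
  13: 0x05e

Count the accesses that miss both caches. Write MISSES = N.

MISSES = 6

#0 0x5d→b5/s1 MISS; vc=[]
#1 0x106→b16/s0 MISS; vc=[]
#2 0x5d→b5/s1 L1-HIT; vc=[]
#3 0x55→b5/s1 L1-HIT; vc=[]
#4 0x47→b4/s0 MISS; vc=[16]
#5 0x57→b5/s1 L1-HIT; vc=[16]
#6 0x50→b5/s1 L1-HIT; vc=[16]
#7 0x10e→b16/s0 VC-HIT; vc=[4]
#8 0x51→b5/s1 L1-HIT; vc=[4]
#9 0x182→b24/s0 MISS; vc=[4,16]
#10 0x19b→b25/s1 MISS; vc=[4,16,5]
#11 0x5d→b5/s1 VC-HIT; vc=[4,16,25]
#12 0x93→b9/s1 MISS; vc=[4,16,25,5]
#13 0x5e→b5/s1 VC-HIT; vc=[4,16,25,9]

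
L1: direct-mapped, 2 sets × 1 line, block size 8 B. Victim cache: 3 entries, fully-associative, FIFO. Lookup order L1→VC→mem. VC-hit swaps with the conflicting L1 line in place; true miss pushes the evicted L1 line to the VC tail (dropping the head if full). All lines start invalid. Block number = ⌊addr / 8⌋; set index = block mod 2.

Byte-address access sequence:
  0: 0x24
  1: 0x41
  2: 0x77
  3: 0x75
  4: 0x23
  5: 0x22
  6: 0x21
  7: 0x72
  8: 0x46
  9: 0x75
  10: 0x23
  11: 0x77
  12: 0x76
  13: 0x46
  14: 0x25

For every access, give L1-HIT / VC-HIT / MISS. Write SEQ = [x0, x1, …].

#0 0x24→b4/s0 MISS; vc=[]
#1 0x41→b8/s0 MISS; vc=[4]
#2 0x77→b14/s0 MISS; vc=[4,8]
#3 0x75→b14/s0 L1-HIT; vc=[4,8]
#4 0x23→b4/s0 VC-HIT; vc=[14,8]
#5 0x22→b4/s0 L1-HIT; vc=[14,8]
#6 0x21→b4/s0 L1-HIT; vc=[14,8]
#7 0x72→b14/s0 VC-HIT; vc=[4,8]
#8 0x46→b8/s0 VC-HIT; vc=[4,14]
#9 0x75→b14/s0 VC-HIT; vc=[4,8]
#10 0x23→b4/s0 VC-HIT; vc=[14,8]
#11 0x77→b14/s0 VC-HIT; vc=[4,8]
#12 0x76→b14/s0 L1-HIT; vc=[4,8]
#13 0x46→b8/s0 VC-HIT; vc=[4,14]
#14 0x25→b4/s0 VC-HIT; vc=[8,14]

SEQ = [MISS, MISS, MISS, L1-HIT, VC-HIT, L1-HIT, L1-HIT, VC-HIT, VC-HIT, VC-HIT, VC-HIT, VC-HIT, L1-HIT, VC-HIT, VC-HIT]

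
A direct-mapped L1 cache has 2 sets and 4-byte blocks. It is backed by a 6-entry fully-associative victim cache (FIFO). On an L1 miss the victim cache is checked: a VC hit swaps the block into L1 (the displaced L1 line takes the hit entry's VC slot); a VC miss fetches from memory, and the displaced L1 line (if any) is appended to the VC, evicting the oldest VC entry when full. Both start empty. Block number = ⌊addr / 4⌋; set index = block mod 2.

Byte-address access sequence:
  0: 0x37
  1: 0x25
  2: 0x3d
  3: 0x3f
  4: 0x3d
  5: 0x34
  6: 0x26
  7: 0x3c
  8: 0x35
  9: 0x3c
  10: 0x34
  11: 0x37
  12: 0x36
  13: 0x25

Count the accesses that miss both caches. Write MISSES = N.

  [0] addr=0x37 blk=13 s=1: MISS | VC []
  [1] addr=0x25 blk=9 s=1: MISS | VC [13]
  [2] addr=0x3d blk=15 s=1: MISS | VC [13, 9]
  [3] addr=0x3f blk=15 s=1: L1-HIT | VC [13, 9]
  [4] addr=0x3d blk=15 s=1: L1-HIT | VC [13, 9]
  [5] addr=0x34 blk=13 s=1: VC-HIT | VC [15, 9]
  [6] addr=0x26 blk=9 s=1: VC-HIT | VC [15, 13]
  [7] addr=0x3c blk=15 s=1: VC-HIT | VC [9, 13]
  [8] addr=0x35 blk=13 s=1: VC-HIT | VC [9, 15]
  [9] addr=0x3c blk=15 s=1: VC-HIT | VC [9, 13]
  [10] addr=0x34 blk=13 s=1: VC-HIT | VC [9, 15]
  [11] addr=0x37 blk=13 s=1: L1-HIT | VC [9, 15]
  [12] addr=0x36 blk=13 s=1: L1-HIT | VC [9, 15]
  [13] addr=0x25 blk=9 s=1: VC-HIT | VC [13, 15]

MISSES = 3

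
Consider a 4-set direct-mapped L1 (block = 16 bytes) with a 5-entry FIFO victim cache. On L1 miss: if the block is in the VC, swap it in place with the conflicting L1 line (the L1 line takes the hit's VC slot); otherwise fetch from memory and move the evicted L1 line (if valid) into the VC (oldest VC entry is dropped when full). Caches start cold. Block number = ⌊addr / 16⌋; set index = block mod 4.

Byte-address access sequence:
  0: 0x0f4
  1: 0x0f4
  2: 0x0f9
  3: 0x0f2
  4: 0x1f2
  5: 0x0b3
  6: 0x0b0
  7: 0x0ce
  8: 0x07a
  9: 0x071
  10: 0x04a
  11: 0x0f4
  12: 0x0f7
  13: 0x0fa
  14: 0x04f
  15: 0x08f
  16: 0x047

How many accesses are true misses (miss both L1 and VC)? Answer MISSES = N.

  [0] addr=0xf4 blk=15 s=3: MISS | VC []
  [1] addr=0xf4 blk=15 s=3: L1-HIT | VC []
  [2] addr=0xf9 blk=15 s=3: L1-HIT | VC []
  [3] addr=0xf2 blk=15 s=3: L1-HIT | VC []
  [4] addr=0x1f2 blk=31 s=3: MISS | VC [15]
  [5] addr=0xb3 blk=11 s=3: MISS | VC [15, 31]
  [6] addr=0xb0 blk=11 s=3: L1-HIT | VC [15, 31]
  [7] addr=0xce blk=12 s=0: MISS | VC [15, 31]
  [8] addr=0x7a blk=7 s=3: MISS | VC [15, 31, 11]
  [9] addr=0x71 blk=7 s=3: L1-HIT | VC [15, 31, 11]
  [10] addr=0x4a blk=4 s=0: MISS | VC [15, 31, 11, 12]
  [11] addr=0xf4 blk=15 s=3: VC-HIT | VC [7, 31, 11, 12]
  [12] addr=0xf7 blk=15 s=3: L1-HIT | VC [7, 31, 11, 12]
  [13] addr=0xfa blk=15 s=3: L1-HIT | VC [7, 31, 11, 12]
  [14] addr=0x4f blk=4 s=0: L1-HIT | VC [7, 31, 11, 12]
  [15] addr=0x8f blk=8 s=0: MISS | VC [7, 31, 11, 12, 4]
  [16] addr=0x47 blk=4 s=0: VC-HIT | VC [7, 31, 11, 12, 8]

MISSES = 7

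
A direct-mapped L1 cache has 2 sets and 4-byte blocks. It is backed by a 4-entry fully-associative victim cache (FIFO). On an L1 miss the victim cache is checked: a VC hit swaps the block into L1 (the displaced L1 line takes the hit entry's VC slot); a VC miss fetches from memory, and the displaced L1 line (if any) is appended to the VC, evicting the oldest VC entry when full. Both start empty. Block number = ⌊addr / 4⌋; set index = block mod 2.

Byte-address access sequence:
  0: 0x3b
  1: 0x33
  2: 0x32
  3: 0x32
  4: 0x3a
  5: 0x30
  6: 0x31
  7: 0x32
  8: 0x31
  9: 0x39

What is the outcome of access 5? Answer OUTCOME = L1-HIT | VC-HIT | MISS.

OUTCOME = VC-HIT

  [0] addr=0x3b blk=14 s=0: MISS | VC []
  [1] addr=0x33 blk=12 s=0: MISS | VC [14]
  [2] addr=0x32 blk=12 s=0: L1-HIT | VC [14]
  [3] addr=0x32 blk=12 s=0: L1-HIT | VC [14]
  [4] addr=0x3a blk=14 s=0: VC-HIT | VC [12]
  [5] addr=0x30 blk=12 s=0: VC-HIT | VC [14]
  [6] addr=0x31 blk=12 s=0: L1-HIT | VC [14]
  [7] addr=0x32 blk=12 s=0: L1-HIT | VC [14]
  [8] addr=0x31 blk=12 s=0: L1-HIT | VC [14]
  [9] addr=0x39 blk=14 s=0: VC-HIT | VC [12]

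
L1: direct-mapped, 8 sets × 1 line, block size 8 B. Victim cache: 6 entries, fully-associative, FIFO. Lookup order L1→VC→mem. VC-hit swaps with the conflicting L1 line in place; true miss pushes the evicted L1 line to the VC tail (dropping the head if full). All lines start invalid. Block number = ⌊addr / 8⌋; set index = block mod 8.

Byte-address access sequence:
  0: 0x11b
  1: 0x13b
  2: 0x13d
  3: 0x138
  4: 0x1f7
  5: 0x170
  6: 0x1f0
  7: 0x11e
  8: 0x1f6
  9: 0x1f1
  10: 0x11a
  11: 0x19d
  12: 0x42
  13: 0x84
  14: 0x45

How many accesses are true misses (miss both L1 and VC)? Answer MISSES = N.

MISSES = 7

#0 0x11b→b35/s3 MISS; vc=[]
#1 0x13b→b39/s7 MISS; vc=[]
#2 0x13d→b39/s7 L1-HIT; vc=[]
#3 0x138→b39/s7 L1-HIT; vc=[]
#4 0x1f7→b62/s6 MISS; vc=[]
#5 0x170→b46/s6 MISS; vc=[62]
#6 0x1f0→b62/s6 VC-HIT; vc=[46]
#7 0x11e→b35/s3 L1-HIT; vc=[46]
#8 0x1f6→b62/s6 L1-HIT; vc=[46]
#9 0x1f1→b62/s6 L1-HIT; vc=[46]
#10 0x11a→b35/s3 L1-HIT; vc=[46]
#11 0x19d→b51/s3 MISS; vc=[46,35]
#12 0x42→b8/s0 MISS; vc=[46,35]
#13 0x84→b16/s0 MISS; vc=[46,35,8]
#14 0x45→b8/s0 VC-HIT; vc=[46,35,16]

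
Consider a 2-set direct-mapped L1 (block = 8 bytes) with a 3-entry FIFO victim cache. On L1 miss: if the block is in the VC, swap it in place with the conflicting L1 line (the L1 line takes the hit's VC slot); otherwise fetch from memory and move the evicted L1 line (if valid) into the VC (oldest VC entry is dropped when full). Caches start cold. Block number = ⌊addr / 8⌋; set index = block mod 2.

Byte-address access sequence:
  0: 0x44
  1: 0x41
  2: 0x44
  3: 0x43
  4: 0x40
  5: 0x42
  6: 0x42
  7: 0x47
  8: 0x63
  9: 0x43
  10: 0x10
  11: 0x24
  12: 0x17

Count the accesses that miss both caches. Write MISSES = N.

#0 0x44→b8/s0 MISS; vc=[]
#1 0x41→b8/s0 L1-HIT; vc=[]
#2 0x44→b8/s0 L1-HIT; vc=[]
#3 0x43→b8/s0 L1-HIT; vc=[]
#4 0x40→b8/s0 L1-HIT; vc=[]
#5 0x42→b8/s0 L1-HIT; vc=[]
#6 0x42→b8/s0 L1-HIT; vc=[]
#7 0x47→b8/s0 L1-HIT; vc=[]
#8 0x63→b12/s0 MISS; vc=[8]
#9 0x43→b8/s0 VC-HIT; vc=[12]
#10 0x10→b2/s0 MISS; vc=[12,8]
#11 0x24→b4/s0 MISS; vc=[12,8,2]
#12 0x17→b2/s0 VC-HIT; vc=[12,8,4]

MISSES = 4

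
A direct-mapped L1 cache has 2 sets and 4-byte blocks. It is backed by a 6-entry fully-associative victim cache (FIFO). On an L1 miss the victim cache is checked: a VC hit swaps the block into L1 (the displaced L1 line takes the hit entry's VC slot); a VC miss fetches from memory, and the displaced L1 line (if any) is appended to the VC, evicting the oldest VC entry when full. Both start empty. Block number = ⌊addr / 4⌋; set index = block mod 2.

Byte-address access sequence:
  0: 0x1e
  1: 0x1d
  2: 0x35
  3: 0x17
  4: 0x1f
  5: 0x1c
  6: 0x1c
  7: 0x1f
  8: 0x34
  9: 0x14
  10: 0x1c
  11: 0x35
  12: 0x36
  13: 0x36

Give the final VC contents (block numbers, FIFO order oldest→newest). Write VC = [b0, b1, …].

#0 0x1e→b7/s1 MISS; vc=[]
#1 0x1d→b7/s1 L1-HIT; vc=[]
#2 0x35→b13/s1 MISS; vc=[7]
#3 0x17→b5/s1 MISS; vc=[7,13]
#4 0x1f→b7/s1 VC-HIT; vc=[5,13]
#5 0x1c→b7/s1 L1-HIT; vc=[5,13]
#6 0x1c→b7/s1 L1-HIT; vc=[5,13]
#7 0x1f→b7/s1 L1-HIT; vc=[5,13]
#8 0x34→b13/s1 VC-HIT; vc=[5,7]
#9 0x14→b5/s1 VC-HIT; vc=[13,7]
#10 0x1c→b7/s1 VC-HIT; vc=[13,5]
#11 0x35→b13/s1 VC-HIT; vc=[7,5]
#12 0x36→b13/s1 L1-HIT; vc=[7,5]
#13 0x36→b13/s1 L1-HIT; vc=[7,5]

VC = [7, 5]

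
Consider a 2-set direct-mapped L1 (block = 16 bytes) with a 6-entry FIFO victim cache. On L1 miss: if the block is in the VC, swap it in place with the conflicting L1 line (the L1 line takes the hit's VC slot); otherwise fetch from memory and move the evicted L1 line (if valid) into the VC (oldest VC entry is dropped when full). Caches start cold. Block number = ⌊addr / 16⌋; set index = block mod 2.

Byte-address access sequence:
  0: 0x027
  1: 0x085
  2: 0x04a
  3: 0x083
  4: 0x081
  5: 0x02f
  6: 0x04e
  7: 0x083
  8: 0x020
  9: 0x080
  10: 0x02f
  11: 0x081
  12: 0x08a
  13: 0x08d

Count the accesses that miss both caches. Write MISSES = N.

#0 0x27→b2/s0 MISS; vc=[]
#1 0x85→b8/s0 MISS; vc=[2]
#2 0x4a→b4/s0 MISS; vc=[2,8]
#3 0x83→b8/s0 VC-HIT; vc=[2,4]
#4 0x81→b8/s0 L1-HIT; vc=[2,4]
#5 0x2f→b2/s0 VC-HIT; vc=[8,4]
#6 0x4e→b4/s0 VC-HIT; vc=[8,2]
#7 0x83→b8/s0 VC-HIT; vc=[4,2]
#8 0x20→b2/s0 VC-HIT; vc=[4,8]
#9 0x80→b8/s0 VC-HIT; vc=[4,2]
#10 0x2f→b2/s0 VC-HIT; vc=[4,8]
#11 0x81→b8/s0 VC-HIT; vc=[4,2]
#12 0x8a→b8/s0 L1-HIT; vc=[4,2]
#13 0x8d→b8/s0 L1-HIT; vc=[4,2]

MISSES = 3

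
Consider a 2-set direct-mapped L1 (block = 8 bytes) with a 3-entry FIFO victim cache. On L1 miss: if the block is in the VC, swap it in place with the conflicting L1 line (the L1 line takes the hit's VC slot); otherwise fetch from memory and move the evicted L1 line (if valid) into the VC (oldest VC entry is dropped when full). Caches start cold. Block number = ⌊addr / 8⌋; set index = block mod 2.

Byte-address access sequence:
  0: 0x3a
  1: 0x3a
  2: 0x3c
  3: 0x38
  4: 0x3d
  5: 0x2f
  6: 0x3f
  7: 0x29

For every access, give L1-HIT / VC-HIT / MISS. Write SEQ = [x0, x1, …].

  [0] addr=0x3a blk=7 s=1: MISS | VC []
  [1] addr=0x3a blk=7 s=1: L1-HIT | VC []
  [2] addr=0x3c blk=7 s=1: L1-HIT | VC []
  [3] addr=0x38 blk=7 s=1: L1-HIT | VC []
  [4] addr=0x3d blk=7 s=1: L1-HIT | VC []
  [5] addr=0x2f blk=5 s=1: MISS | VC [7]
  [6] addr=0x3f blk=7 s=1: VC-HIT | VC [5]
  [7] addr=0x29 blk=5 s=1: VC-HIT | VC [7]

SEQ = [MISS, L1-HIT, L1-HIT, L1-HIT, L1-HIT, MISS, VC-HIT, VC-HIT]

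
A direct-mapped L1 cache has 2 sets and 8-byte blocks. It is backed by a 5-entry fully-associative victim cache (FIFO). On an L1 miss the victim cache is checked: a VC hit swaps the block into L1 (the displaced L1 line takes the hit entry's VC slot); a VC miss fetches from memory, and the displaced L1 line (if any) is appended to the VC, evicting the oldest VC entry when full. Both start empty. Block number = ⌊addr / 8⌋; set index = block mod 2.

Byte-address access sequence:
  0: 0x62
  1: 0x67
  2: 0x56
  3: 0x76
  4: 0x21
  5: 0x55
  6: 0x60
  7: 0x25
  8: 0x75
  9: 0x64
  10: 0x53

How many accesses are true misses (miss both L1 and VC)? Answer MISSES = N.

#0 0x62→b12/s0 MISS; vc=[]
#1 0x67→b12/s0 L1-HIT; vc=[]
#2 0x56→b10/s0 MISS; vc=[12]
#3 0x76→b14/s0 MISS; vc=[12,10]
#4 0x21→b4/s0 MISS; vc=[12,10,14]
#5 0x55→b10/s0 VC-HIT; vc=[12,4,14]
#6 0x60→b12/s0 VC-HIT; vc=[10,4,14]
#7 0x25→b4/s0 VC-HIT; vc=[10,12,14]
#8 0x75→b14/s0 VC-HIT; vc=[10,12,4]
#9 0x64→b12/s0 VC-HIT; vc=[10,14,4]
#10 0x53→b10/s0 VC-HIT; vc=[12,14,4]

MISSES = 4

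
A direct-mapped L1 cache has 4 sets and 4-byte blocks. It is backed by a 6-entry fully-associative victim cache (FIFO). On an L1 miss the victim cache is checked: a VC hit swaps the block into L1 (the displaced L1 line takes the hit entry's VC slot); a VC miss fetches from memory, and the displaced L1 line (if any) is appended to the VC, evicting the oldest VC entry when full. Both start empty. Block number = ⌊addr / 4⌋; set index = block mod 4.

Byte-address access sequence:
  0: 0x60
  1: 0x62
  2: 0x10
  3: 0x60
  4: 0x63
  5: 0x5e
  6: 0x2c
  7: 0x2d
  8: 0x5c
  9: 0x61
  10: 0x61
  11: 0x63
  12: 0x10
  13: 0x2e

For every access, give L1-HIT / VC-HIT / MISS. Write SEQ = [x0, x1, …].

  [0] addr=0x60 blk=24 s=0: MISS | VC []
  [1] addr=0x62 blk=24 s=0: L1-HIT | VC []
  [2] addr=0x10 blk=4 s=0: MISS | VC [24]
  [3] addr=0x60 blk=24 s=0: VC-HIT | VC [4]
  [4] addr=0x63 blk=24 s=0: L1-HIT | VC [4]
  [5] addr=0x5e blk=23 s=3: MISS | VC [4]
  [6] addr=0x2c blk=11 s=3: MISS | VC [4, 23]
  [7] addr=0x2d blk=11 s=3: L1-HIT | VC [4, 23]
  [8] addr=0x5c blk=23 s=3: VC-HIT | VC [4, 11]
  [9] addr=0x61 blk=24 s=0: L1-HIT | VC [4, 11]
  [10] addr=0x61 blk=24 s=0: L1-HIT | VC [4, 11]
  [11] addr=0x63 blk=24 s=0: L1-HIT | VC [4, 11]
  [12] addr=0x10 blk=4 s=0: VC-HIT | VC [24, 11]
  [13] addr=0x2e blk=11 s=3: VC-HIT | VC [24, 23]

SEQ = [MISS, L1-HIT, MISS, VC-HIT, L1-HIT, MISS, MISS, L1-HIT, VC-HIT, L1-HIT, L1-HIT, L1-HIT, VC-HIT, VC-HIT]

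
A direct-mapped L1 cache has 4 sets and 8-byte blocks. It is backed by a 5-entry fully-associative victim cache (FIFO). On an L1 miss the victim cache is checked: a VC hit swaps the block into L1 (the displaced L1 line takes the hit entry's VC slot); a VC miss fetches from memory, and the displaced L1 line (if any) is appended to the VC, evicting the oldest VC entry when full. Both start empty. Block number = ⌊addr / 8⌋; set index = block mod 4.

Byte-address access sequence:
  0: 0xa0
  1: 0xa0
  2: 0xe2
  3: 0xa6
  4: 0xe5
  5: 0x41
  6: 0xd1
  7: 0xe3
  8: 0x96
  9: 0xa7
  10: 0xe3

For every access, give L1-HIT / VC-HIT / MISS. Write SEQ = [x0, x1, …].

  [0] addr=0xa0 blk=20 s=0: MISS | VC []
  [1] addr=0xa0 blk=20 s=0: L1-HIT | VC []
  [2] addr=0xe2 blk=28 s=0: MISS | VC [20]
  [3] addr=0xa6 blk=20 s=0: VC-HIT | VC [28]
  [4] addr=0xe5 blk=28 s=0: VC-HIT | VC [20]
  [5] addr=0x41 blk=8 s=0: MISS | VC [20, 28]
  [6] addr=0xd1 blk=26 s=2: MISS | VC [20, 28]
  [7] addr=0xe3 blk=28 s=0: VC-HIT | VC [20, 8]
  [8] addr=0x96 blk=18 s=2: MISS | VC [20, 8, 26]
  [9] addr=0xa7 blk=20 s=0: VC-HIT | VC [28, 8, 26]
  [10] addr=0xe3 blk=28 s=0: VC-HIT | VC [20, 8, 26]

SEQ = [MISS, L1-HIT, MISS, VC-HIT, VC-HIT, MISS, MISS, VC-HIT, MISS, VC-HIT, VC-HIT]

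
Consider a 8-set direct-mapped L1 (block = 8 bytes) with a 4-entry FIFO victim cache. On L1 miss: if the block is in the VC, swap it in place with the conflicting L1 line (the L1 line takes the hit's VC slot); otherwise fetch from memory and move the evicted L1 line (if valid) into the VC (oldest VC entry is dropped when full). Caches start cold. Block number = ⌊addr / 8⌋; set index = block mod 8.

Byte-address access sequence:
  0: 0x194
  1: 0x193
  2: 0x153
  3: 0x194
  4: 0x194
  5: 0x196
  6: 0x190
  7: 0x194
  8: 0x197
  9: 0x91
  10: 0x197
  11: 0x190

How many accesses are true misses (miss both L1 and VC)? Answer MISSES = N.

0: 0x194 (blk 50, set 2) → MISS  vc=[]
1: 0x193 (blk 50, set 2) → L1-HIT  vc=[]
2: 0x153 (blk 42, set 2) → MISS  vc=[50]
3: 0x194 (blk 50, set 2) → VC-HIT  vc=[42]
4: 0x194 (blk 50, set 2) → L1-HIT  vc=[42]
5: 0x196 (blk 50, set 2) → L1-HIT  vc=[42]
6: 0x190 (blk 50, set 2) → L1-HIT  vc=[42]
7: 0x194 (blk 50, set 2) → L1-HIT  vc=[42]
8: 0x197 (blk 50, set 2) → L1-HIT  vc=[42]
9: 0x91 (blk 18, set 2) → MISS  vc=[42, 50]
10: 0x197 (blk 50, set 2) → VC-HIT  vc=[42, 18]
11: 0x190 (blk 50, set 2) → L1-HIT  vc=[42, 18]

MISSES = 3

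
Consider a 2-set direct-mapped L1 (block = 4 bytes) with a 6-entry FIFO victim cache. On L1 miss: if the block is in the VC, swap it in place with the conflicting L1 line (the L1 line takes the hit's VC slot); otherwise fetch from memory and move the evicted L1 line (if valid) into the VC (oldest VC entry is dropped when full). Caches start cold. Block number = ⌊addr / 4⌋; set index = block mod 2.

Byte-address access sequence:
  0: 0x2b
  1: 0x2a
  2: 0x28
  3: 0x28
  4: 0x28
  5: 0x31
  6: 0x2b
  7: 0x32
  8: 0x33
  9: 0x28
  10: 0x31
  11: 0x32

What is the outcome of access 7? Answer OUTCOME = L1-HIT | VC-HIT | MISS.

  [0] addr=0x2b blk=10 s=0: MISS | VC []
  [1] addr=0x2a blk=10 s=0: L1-HIT | VC []
  [2] addr=0x28 blk=10 s=0: L1-HIT | VC []
  [3] addr=0x28 blk=10 s=0: L1-HIT | VC []
  [4] addr=0x28 blk=10 s=0: L1-HIT | VC []
  [5] addr=0x31 blk=12 s=0: MISS | VC [10]
  [6] addr=0x2b blk=10 s=0: VC-HIT | VC [12]
  [7] addr=0x32 blk=12 s=0: VC-HIT | VC [10]
  [8] addr=0x33 blk=12 s=0: L1-HIT | VC [10]
  [9] addr=0x28 blk=10 s=0: VC-HIT | VC [12]
  [10] addr=0x31 blk=12 s=0: VC-HIT | VC [10]
  [11] addr=0x32 blk=12 s=0: L1-HIT | VC [10]

OUTCOME = VC-HIT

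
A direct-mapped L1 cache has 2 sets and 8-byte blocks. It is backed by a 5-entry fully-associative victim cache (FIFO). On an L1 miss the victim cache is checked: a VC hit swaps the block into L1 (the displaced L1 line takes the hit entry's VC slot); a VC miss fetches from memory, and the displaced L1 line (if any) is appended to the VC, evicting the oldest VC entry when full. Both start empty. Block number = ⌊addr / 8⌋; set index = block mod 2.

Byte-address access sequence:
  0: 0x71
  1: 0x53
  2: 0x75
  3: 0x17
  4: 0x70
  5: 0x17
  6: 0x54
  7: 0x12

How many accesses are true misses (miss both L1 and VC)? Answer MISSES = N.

MISSES = 3

0: 0x71 (blk 14, set 0) → MISS  vc=[]
1: 0x53 (blk 10, set 0) → MISS  vc=[14]
2: 0x75 (blk 14, set 0) → VC-HIT  vc=[10]
3: 0x17 (blk 2, set 0) → MISS  vc=[10, 14]
4: 0x70 (blk 14, set 0) → VC-HIT  vc=[10, 2]
5: 0x17 (blk 2, set 0) → VC-HIT  vc=[10, 14]
6: 0x54 (blk 10, set 0) → VC-HIT  vc=[2, 14]
7: 0x12 (blk 2, set 0) → VC-HIT  vc=[10, 14]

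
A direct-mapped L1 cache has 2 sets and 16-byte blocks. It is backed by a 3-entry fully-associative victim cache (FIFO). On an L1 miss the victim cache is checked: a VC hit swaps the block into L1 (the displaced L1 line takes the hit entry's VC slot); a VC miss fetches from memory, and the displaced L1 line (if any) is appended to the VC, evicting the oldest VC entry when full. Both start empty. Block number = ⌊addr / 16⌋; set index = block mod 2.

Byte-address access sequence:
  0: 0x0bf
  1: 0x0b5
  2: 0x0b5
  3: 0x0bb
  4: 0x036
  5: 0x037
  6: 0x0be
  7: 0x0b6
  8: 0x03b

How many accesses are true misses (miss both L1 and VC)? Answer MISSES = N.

MISSES = 2

0: 0xbf (blk 11, set 1) → MISS  vc=[]
1: 0xb5 (blk 11, set 1) → L1-HIT  vc=[]
2: 0xb5 (blk 11, set 1) → L1-HIT  vc=[]
3: 0xbb (blk 11, set 1) → L1-HIT  vc=[]
4: 0x36 (blk 3, set 1) → MISS  vc=[11]
5: 0x37 (blk 3, set 1) → L1-HIT  vc=[11]
6: 0xbe (blk 11, set 1) → VC-HIT  vc=[3]
7: 0xb6 (blk 11, set 1) → L1-HIT  vc=[3]
8: 0x3b (blk 3, set 1) → VC-HIT  vc=[11]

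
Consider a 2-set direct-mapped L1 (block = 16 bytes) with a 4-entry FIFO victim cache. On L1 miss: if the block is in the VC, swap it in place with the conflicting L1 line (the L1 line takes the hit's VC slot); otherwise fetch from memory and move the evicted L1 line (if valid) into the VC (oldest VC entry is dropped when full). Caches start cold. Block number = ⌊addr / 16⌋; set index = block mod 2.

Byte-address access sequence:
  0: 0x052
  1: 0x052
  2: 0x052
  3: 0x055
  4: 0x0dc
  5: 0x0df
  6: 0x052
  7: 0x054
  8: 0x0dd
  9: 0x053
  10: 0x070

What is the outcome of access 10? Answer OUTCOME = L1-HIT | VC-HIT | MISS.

#0 0x52→b5/s1 MISS; vc=[]
#1 0x52→b5/s1 L1-HIT; vc=[]
#2 0x52→b5/s1 L1-HIT; vc=[]
#3 0x55→b5/s1 L1-HIT; vc=[]
#4 0xdc→b13/s1 MISS; vc=[5]
#5 0xdf→b13/s1 L1-HIT; vc=[5]
#6 0x52→b5/s1 VC-HIT; vc=[13]
#7 0x54→b5/s1 L1-HIT; vc=[13]
#8 0xdd→b13/s1 VC-HIT; vc=[5]
#9 0x53→b5/s1 VC-HIT; vc=[13]
#10 0x70→b7/s1 MISS; vc=[13,5]

OUTCOME = MISS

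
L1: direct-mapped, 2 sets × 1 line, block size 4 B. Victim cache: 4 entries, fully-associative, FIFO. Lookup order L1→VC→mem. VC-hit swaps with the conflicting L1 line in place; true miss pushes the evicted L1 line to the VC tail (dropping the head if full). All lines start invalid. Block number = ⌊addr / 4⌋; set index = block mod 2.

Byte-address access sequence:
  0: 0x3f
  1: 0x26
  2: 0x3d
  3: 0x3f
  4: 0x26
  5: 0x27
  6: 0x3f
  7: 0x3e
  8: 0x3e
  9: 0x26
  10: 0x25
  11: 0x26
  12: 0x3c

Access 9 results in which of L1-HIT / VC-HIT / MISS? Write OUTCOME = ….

OUTCOME = VC-HIT

  [0] addr=0x3f blk=15 s=1: MISS | VC []
  [1] addr=0x26 blk=9 s=1: MISS | VC [15]
  [2] addr=0x3d blk=15 s=1: VC-HIT | VC [9]
  [3] addr=0x3f blk=15 s=1: L1-HIT | VC [9]
  [4] addr=0x26 blk=9 s=1: VC-HIT | VC [15]
  [5] addr=0x27 blk=9 s=1: L1-HIT | VC [15]
  [6] addr=0x3f blk=15 s=1: VC-HIT | VC [9]
  [7] addr=0x3e blk=15 s=1: L1-HIT | VC [9]
  [8] addr=0x3e blk=15 s=1: L1-HIT | VC [9]
  [9] addr=0x26 blk=9 s=1: VC-HIT | VC [15]
  [10] addr=0x25 blk=9 s=1: L1-HIT | VC [15]
  [11] addr=0x26 blk=9 s=1: L1-HIT | VC [15]
  [12] addr=0x3c blk=15 s=1: VC-HIT | VC [9]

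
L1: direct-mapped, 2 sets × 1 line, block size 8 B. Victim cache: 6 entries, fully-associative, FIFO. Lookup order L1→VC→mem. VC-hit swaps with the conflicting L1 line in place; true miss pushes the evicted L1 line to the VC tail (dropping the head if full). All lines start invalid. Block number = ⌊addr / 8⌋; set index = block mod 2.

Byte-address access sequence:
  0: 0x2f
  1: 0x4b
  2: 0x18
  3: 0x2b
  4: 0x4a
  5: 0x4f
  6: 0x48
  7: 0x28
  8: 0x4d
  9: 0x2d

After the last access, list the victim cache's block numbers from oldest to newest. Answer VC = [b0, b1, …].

VC = [3, 9]

#0 0x2f→b5/s1 MISS; vc=[]
#1 0x4b→b9/s1 MISS; vc=[5]
#2 0x18→b3/s1 MISS; vc=[5,9]
#3 0x2b→b5/s1 VC-HIT; vc=[3,9]
#4 0x4a→b9/s1 VC-HIT; vc=[3,5]
#5 0x4f→b9/s1 L1-HIT; vc=[3,5]
#6 0x48→b9/s1 L1-HIT; vc=[3,5]
#7 0x28→b5/s1 VC-HIT; vc=[3,9]
#8 0x4d→b9/s1 VC-HIT; vc=[3,5]
#9 0x2d→b5/s1 VC-HIT; vc=[3,9]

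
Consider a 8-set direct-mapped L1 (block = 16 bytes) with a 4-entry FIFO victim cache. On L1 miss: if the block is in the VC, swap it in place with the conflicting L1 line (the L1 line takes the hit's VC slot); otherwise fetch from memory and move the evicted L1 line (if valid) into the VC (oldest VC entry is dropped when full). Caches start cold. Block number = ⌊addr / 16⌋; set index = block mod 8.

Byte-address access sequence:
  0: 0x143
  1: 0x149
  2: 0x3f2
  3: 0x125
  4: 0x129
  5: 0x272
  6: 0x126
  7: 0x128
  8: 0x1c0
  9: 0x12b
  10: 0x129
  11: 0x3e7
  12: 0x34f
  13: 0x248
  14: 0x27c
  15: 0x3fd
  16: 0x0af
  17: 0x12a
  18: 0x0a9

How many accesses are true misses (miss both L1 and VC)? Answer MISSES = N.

  [0] addr=0x143 blk=20 s=4: MISS | VC []
  [1] addr=0x149 blk=20 s=4: L1-HIT | VC []
  [2] addr=0x3f2 blk=63 s=7: MISS | VC []
  [3] addr=0x125 blk=18 s=2: MISS | VC []
  [4] addr=0x129 blk=18 s=2: L1-HIT | VC []
  [5] addr=0x272 blk=39 s=7: MISS | VC [63]
  [6] addr=0x126 blk=18 s=2: L1-HIT | VC [63]
  [7] addr=0x128 blk=18 s=2: L1-HIT | VC [63]
  [8] addr=0x1c0 blk=28 s=4: MISS | VC [63, 20]
  [9] addr=0x12b blk=18 s=2: L1-HIT | VC [63, 20]
  [10] addr=0x129 blk=18 s=2: L1-HIT | VC [63, 20]
  [11] addr=0x3e7 blk=62 s=6: MISS | VC [63, 20]
  [12] addr=0x34f blk=52 s=4: MISS | VC [63, 20, 28]
  [13] addr=0x248 blk=36 s=4: MISS | VC [63, 20, 28, 52]
  [14] addr=0x27c blk=39 s=7: L1-HIT | VC [63, 20, 28, 52]
  [15] addr=0x3fd blk=63 s=7: VC-HIT | VC [39, 20, 28, 52]
  [16] addr=0xaf blk=10 s=2: MISS | VC [20, 28, 52, 18]
  [17] addr=0x12a blk=18 s=2: VC-HIT | VC [20, 28, 52, 10]
  [18] addr=0xa9 blk=10 s=2: VC-HIT | VC [20, 28, 52, 18]

MISSES = 9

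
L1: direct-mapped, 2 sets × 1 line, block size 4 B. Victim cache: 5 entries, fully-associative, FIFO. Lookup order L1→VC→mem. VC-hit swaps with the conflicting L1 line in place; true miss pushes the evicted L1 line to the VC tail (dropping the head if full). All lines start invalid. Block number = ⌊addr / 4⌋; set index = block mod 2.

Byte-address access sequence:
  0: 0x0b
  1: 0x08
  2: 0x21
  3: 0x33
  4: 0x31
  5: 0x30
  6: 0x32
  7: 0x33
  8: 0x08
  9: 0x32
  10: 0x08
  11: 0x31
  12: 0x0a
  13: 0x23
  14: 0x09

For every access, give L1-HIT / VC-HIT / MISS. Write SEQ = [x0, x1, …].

#0 0xb→b2/s0 MISS; vc=[]
#1 0x8→b2/s0 L1-HIT; vc=[]
#2 0x21→b8/s0 MISS; vc=[2]
#3 0x33→b12/s0 MISS; vc=[2,8]
#4 0x31→b12/s0 L1-HIT; vc=[2,8]
#5 0x30→b12/s0 L1-HIT; vc=[2,8]
#6 0x32→b12/s0 L1-HIT; vc=[2,8]
#7 0x33→b12/s0 L1-HIT; vc=[2,8]
#8 0x8→b2/s0 VC-HIT; vc=[12,8]
#9 0x32→b12/s0 VC-HIT; vc=[2,8]
#10 0x8→b2/s0 VC-HIT; vc=[12,8]
#11 0x31→b12/s0 VC-HIT; vc=[2,8]
#12 0xa→b2/s0 VC-HIT; vc=[12,8]
#13 0x23→b8/s0 VC-HIT; vc=[12,2]
#14 0x9→b2/s0 VC-HIT; vc=[12,8]

SEQ = [MISS, L1-HIT, MISS, MISS, L1-HIT, L1-HIT, L1-HIT, L1-HIT, VC-HIT, VC-HIT, VC-HIT, VC-HIT, VC-HIT, VC-HIT, VC-HIT]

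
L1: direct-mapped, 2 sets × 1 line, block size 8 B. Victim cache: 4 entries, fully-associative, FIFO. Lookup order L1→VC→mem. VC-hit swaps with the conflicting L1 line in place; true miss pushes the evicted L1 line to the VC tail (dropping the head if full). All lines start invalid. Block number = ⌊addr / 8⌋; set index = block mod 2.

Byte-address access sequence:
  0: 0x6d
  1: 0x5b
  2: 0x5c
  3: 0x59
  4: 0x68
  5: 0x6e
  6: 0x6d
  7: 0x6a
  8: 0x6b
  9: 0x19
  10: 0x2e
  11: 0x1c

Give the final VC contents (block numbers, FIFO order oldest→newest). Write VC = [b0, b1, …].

0: 0x6d (blk 13, set 1) → MISS  vc=[]
1: 0x5b (blk 11, set 1) → MISS  vc=[13]
2: 0x5c (blk 11, set 1) → L1-HIT  vc=[13]
3: 0x59 (blk 11, set 1) → L1-HIT  vc=[13]
4: 0x68 (blk 13, set 1) → VC-HIT  vc=[11]
5: 0x6e (blk 13, set 1) → L1-HIT  vc=[11]
6: 0x6d (blk 13, set 1) → L1-HIT  vc=[11]
7: 0x6a (blk 13, set 1) → L1-HIT  vc=[11]
8: 0x6b (blk 13, set 1) → L1-HIT  vc=[11]
9: 0x19 (blk 3, set 1) → MISS  vc=[11, 13]
10: 0x2e (blk 5, set 1) → MISS  vc=[11, 13, 3]
11: 0x1c (blk 3, set 1) → VC-HIT  vc=[11, 13, 5]

VC = [11, 13, 5]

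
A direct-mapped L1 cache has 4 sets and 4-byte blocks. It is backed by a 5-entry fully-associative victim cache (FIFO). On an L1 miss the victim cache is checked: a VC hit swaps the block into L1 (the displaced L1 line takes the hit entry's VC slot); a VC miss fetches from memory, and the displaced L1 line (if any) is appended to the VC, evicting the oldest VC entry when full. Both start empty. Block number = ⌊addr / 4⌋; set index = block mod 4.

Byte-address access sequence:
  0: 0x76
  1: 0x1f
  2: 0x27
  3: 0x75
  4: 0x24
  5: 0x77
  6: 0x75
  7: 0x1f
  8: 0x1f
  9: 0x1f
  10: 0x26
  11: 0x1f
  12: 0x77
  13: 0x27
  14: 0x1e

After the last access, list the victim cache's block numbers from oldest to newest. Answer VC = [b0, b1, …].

0: 0x76 (blk 29, set 1) → MISS  vc=[]
1: 0x1f (blk 7, set 3) → MISS  vc=[]
2: 0x27 (blk 9, set 1) → MISS  vc=[29]
3: 0x75 (blk 29, set 1) → VC-HIT  vc=[9]
4: 0x24 (blk 9, set 1) → VC-HIT  vc=[29]
5: 0x77 (blk 29, set 1) → VC-HIT  vc=[9]
6: 0x75 (blk 29, set 1) → L1-HIT  vc=[9]
7: 0x1f (blk 7, set 3) → L1-HIT  vc=[9]
8: 0x1f (blk 7, set 3) → L1-HIT  vc=[9]
9: 0x1f (blk 7, set 3) → L1-HIT  vc=[9]
10: 0x26 (blk 9, set 1) → VC-HIT  vc=[29]
11: 0x1f (blk 7, set 3) → L1-HIT  vc=[29]
12: 0x77 (blk 29, set 1) → VC-HIT  vc=[9]
13: 0x27 (blk 9, set 1) → VC-HIT  vc=[29]
14: 0x1e (blk 7, set 3) → L1-HIT  vc=[29]

VC = [29]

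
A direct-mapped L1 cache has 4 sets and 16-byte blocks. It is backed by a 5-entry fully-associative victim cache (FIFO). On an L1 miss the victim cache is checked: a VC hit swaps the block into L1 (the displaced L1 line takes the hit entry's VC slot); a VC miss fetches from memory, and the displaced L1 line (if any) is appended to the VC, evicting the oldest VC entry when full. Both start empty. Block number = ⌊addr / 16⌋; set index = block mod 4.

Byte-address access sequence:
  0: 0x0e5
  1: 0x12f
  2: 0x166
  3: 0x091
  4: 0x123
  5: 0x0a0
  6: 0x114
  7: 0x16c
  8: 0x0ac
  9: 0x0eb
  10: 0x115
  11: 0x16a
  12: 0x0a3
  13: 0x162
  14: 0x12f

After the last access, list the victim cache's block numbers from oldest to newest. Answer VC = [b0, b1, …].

VC = [10, 14, 22, 9]

  [0] addr=0xe5 blk=14 s=2: MISS | VC []
  [1] addr=0x12f blk=18 s=2: MISS | VC [14]
  [2] addr=0x166 blk=22 s=2: MISS | VC [14, 18]
  [3] addr=0x91 blk=9 s=1: MISS | VC [14, 18]
  [4] addr=0x123 blk=18 s=2: VC-HIT | VC [14, 22]
  [5] addr=0xa0 blk=10 s=2: MISS | VC [14, 22, 18]
  [6] addr=0x114 blk=17 s=1: MISS | VC [14, 22, 18, 9]
  [7] addr=0x16c blk=22 s=2: VC-HIT | VC [14, 10, 18, 9]
  [8] addr=0xac blk=10 s=2: VC-HIT | VC [14, 22, 18, 9]
  [9] addr=0xeb blk=14 s=2: VC-HIT | VC [10, 22, 18, 9]
  [10] addr=0x115 blk=17 s=1: L1-HIT | VC [10, 22, 18, 9]
  [11] addr=0x16a blk=22 s=2: VC-HIT | VC [10, 14, 18, 9]
  [12] addr=0xa3 blk=10 s=2: VC-HIT | VC [22, 14, 18, 9]
  [13] addr=0x162 blk=22 s=2: VC-HIT | VC [10, 14, 18, 9]
  [14] addr=0x12f blk=18 s=2: VC-HIT | VC [10, 14, 22, 9]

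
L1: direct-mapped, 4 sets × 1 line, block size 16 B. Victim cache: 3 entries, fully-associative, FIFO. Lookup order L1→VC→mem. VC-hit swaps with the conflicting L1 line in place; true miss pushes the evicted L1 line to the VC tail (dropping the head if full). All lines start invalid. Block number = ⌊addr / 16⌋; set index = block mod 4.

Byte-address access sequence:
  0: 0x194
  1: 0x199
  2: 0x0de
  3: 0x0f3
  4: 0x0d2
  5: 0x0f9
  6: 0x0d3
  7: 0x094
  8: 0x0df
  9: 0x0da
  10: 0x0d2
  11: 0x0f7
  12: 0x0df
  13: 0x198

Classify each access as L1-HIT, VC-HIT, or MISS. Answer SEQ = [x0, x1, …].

SEQ = [MISS, L1-HIT, MISS, MISS, L1-HIT, L1-HIT, L1-HIT, MISS, VC-HIT, L1-HIT, L1-HIT, L1-HIT, L1-HIT, VC-HIT]

#0 0x194→b25/s1 MISS; vc=[]
#1 0x199→b25/s1 L1-HIT; vc=[]
#2 0xde→b13/s1 MISS; vc=[25]
#3 0xf3→b15/s3 MISS; vc=[25]
#4 0xd2→b13/s1 L1-HIT; vc=[25]
#5 0xf9→b15/s3 L1-HIT; vc=[25]
#6 0xd3→b13/s1 L1-HIT; vc=[25]
#7 0x94→b9/s1 MISS; vc=[25,13]
#8 0xdf→b13/s1 VC-HIT; vc=[25,9]
#9 0xda→b13/s1 L1-HIT; vc=[25,9]
#10 0xd2→b13/s1 L1-HIT; vc=[25,9]
#11 0xf7→b15/s3 L1-HIT; vc=[25,9]
#12 0xdf→b13/s1 L1-HIT; vc=[25,9]
#13 0x198→b25/s1 VC-HIT; vc=[13,9]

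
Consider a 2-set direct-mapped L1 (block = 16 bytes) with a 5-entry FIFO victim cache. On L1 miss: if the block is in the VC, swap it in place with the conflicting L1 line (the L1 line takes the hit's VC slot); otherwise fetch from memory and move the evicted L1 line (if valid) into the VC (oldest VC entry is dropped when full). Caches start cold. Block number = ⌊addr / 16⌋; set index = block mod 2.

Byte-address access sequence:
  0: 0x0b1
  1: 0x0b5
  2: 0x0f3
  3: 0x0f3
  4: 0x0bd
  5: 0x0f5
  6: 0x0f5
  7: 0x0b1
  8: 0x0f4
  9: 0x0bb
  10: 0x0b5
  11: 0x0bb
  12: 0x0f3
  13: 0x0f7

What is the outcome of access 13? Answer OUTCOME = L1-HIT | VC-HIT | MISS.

OUTCOME = L1-HIT

  [0] addr=0xb1 blk=11 s=1: MISS | VC []
  [1] addr=0xb5 blk=11 s=1: L1-HIT | VC []
  [2] addr=0xf3 blk=15 s=1: MISS | VC [11]
  [3] addr=0xf3 blk=15 s=1: L1-HIT | VC [11]
  [4] addr=0xbd blk=11 s=1: VC-HIT | VC [15]
  [5] addr=0xf5 blk=15 s=1: VC-HIT | VC [11]
  [6] addr=0xf5 blk=15 s=1: L1-HIT | VC [11]
  [7] addr=0xb1 blk=11 s=1: VC-HIT | VC [15]
  [8] addr=0xf4 blk=15 s=1: VC-HIT | VC [11]
  [9] addr=0xbb blk=11 s=1: VC-HIT | VC [15]
  [10] addr=0xb5 blk=11 s=1: L1-HIT | VC [15]
  [11] addr=0xbb blk=11 s=1: L1-HIT | VC [15]
  [12] addr=0xf3 blk=15 s=1: VC-HIT | VC [11]
  [13] addr=0xf7 blk=15 s=1: L1-HIT | VC [11]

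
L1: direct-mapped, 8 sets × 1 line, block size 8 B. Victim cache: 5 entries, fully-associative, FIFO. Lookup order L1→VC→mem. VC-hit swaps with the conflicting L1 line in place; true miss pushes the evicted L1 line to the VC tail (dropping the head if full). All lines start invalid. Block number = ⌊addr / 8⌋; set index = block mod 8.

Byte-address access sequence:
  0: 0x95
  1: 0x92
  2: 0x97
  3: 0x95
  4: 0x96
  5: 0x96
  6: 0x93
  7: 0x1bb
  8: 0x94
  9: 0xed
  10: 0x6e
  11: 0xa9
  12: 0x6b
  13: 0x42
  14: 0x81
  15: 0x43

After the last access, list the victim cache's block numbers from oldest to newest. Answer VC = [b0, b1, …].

VC = [29, 21, 16]

#0 0x95→b18/s2 MISS; vc=[]
#1 0x92→b18/s2 L1-HIT; vc=[]
#2 0x97→b18/s2 L1-HIT; vc=[]
#3 0x95→b18/s2 L1-HIT; vc=[]
#4 0x96→b18/s2 L1-HIT; vc=[]
#5 0x96→b18/s2 L1-HIT; vc=[]
#6 0x93→b18/s2 L1-HIT; vc=[]
#7 0x1bb→b55/s7 MISS; vc=[]
#8 0x94→b18/s2 L1-HIT; vc=[]
#9 0xed→b29/s5 MISS; vc=[]
#10 0x6e→b13/s5 MISS; vc=[29]
#11 0xa9→b21/s5 MISS; vc=[29,13]
#12 0x6b→b13/s5 VC-HIT; vc=[29,21]
#13 0x42→b8/s0 MISS; vc=[29,21]
#14 0x81→b16/s0 MISS; vc=[29,21,8]
#15 0x43→b8/s0 VC-HIT; vc=[29,21,16]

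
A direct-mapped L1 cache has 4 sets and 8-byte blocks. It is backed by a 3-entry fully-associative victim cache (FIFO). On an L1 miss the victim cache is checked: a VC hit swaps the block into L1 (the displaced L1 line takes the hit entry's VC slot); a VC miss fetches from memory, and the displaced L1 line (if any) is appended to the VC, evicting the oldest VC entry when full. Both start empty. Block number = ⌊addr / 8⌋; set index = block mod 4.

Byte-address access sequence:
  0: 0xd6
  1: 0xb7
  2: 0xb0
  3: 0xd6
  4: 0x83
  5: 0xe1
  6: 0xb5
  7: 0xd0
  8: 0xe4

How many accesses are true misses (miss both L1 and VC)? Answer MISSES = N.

MISSES = 4

  [0] addr=0xd6 blk=26 s=2: MISS | VC []
  [1] addr=0xb7 blk=22 s=2: MISS | VC [26]
  [2] addr=0xb0 blk=22 s=2: L1-HIT | VC [26]
  [3] addr=0xd6 blk=26 s=2: VC-HIT | VC [22]
  [4] addr=0x83 blk=16 s=0: MISS | VC [22]
  [5] addr=0xe1 blk=28 s=0: MISS | VC [22, 16]
  [6] addr=0xb5 blk=22 s=2: VC-HIT | VC [26, 16]
  [7] addr=0xd0 blk=26 s=2: VC-HIT | VC [22, 16]
  [8] addr=0xe4 blk=28 s=0: L1-HIT | VC [22, 16]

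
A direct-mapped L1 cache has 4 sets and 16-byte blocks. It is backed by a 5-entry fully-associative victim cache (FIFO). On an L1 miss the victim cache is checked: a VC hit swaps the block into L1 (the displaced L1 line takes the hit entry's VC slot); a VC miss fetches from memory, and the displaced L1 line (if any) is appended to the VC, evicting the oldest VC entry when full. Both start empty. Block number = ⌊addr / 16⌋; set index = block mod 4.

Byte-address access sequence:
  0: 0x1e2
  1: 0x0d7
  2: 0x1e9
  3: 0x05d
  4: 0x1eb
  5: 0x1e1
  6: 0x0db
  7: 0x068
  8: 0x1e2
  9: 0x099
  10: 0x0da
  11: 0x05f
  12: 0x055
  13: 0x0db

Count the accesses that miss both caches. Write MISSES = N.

MISSES = 5

0: 0x1e2 (blk 30, set 2) → MISS  vc=[]
1: 0xd7 (blk 13, set 1) → MISS  vc=[]
2: 0x1e9 (blk 30, set 2) → L1-HIT  vc=[]
3: 0x5d (blk 5, set 1) → MISS  vc=[13]
4: 0x1eb (blk 30, set 2) → L1-HIT  vc=[13]
5: 0x1e1 (blk 30, set 2) → L1-HIT  vc=[13]
6: 0xdb (blk 13, set 1) → VC-HIT  vc=[5]
7: 0x68 (blk 6, set 2) → MISS  vc=[5, 30]
8: 0x1e2 (blk 30, set 2) → VC-HIT  vc=[5, 6]
9: 0x99 (blk 9, set 1) → MISS  vc=[5, 6, 13]
10: 0xda (blk 13, set 1) → VC-HIT  vc=[5, 6, 9]
11: 0x5f (blk 5, set 1) → VC-HIT  vc=[13, 6, 9]
12: 0x55 (blk 5, set 1) → L1-HIT  vc=[13, 6, 9]
13: 0xdb (blk 13, set 1) → VC-HIT  vc=[5, 6, 9]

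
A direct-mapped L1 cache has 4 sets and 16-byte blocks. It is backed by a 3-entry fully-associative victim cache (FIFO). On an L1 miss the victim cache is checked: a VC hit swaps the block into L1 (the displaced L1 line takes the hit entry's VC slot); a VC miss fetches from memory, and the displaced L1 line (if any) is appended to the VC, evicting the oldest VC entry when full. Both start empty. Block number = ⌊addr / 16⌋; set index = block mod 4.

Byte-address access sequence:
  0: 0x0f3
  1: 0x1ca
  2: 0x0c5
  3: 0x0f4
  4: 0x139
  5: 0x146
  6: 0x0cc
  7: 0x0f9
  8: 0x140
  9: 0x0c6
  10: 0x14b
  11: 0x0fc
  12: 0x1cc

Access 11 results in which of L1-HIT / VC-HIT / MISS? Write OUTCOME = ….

#0 0xf3→b15/s3 MISS; vc=[]
#1 0x1ca→b28/s0 MISS; vc=[]
#2 0xc5→b12/s0 MISS; vc=[28]
#3 0xf4→b15/s3 L1-HIT; vc=[28]
#4 0x139→b19/s3 MISS; vc=[28,15]
#5 0x146→b20/s0 MISS; vc=[28,15,12]
#6 0xcc→b12/s0 VC-HIT; vc=[28,15,20]
#7 0xf9→b15/s3 VC-HIT; vc=[28,19,20]
#8 0x140→b20/s0 VC-HIT; vc=[28,19,12]
#9 0xc6→b12/s0 VC-HIT; vc=[28,19,20]
#10 0x14b→b20/s0 VC-HIT; vc=[28,19,12]
#11 0xfc→b15/s3 L1-HIT; vc=[28,19,12]
#12 0x1cc→b28/s0 VC-HIT; vc=[20,19,12]

OUTCOME = L1-HIT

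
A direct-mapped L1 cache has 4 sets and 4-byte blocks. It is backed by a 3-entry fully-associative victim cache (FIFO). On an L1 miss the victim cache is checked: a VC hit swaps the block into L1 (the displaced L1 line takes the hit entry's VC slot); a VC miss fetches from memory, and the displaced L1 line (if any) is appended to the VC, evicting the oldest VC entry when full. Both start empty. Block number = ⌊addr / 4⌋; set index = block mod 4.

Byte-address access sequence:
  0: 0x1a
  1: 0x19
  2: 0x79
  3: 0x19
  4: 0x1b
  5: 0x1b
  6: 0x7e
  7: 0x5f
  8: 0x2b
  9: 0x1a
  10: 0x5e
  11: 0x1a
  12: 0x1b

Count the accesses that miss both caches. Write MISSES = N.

  [0] addr=0x1a blk=6 s=2: MISS | VC []
  [1] addr=0x19 blk=6 s=2: L1-HIT | VC []
  [2] addr=0x79 blk=30 s=2: MISS | VC [6]
  [3] addr=0x19 blk=6 s=2: VC-HIT | VC [30]
  [4] addr=0x1b blk=6 s=2: L1-HIT | VC [30]
  [5] addr=0x1b blk=6 s=2: L1-HIT | VC [30]
  [6] addr=0x7e blk=31 s=3: MISS | VC [30]
  [7] addr=0x5f blk=23 s=3: MISS | VC [30, 31]
  [8] addr=0x2b blk=10 s=2: MISS | VC [30, 31, 6]
  [9] addr=0x1a blk=6 s=2: VC-HIT | VC [30, 31, 10]
  [10] addr=0x5e blk=23 s=3: L1-HIT | VC [30, 31, 10]
  [11] addr=0x1a blk=6 s=2: L1-HIT | VC [30, 31, 10]
  [12] addr=0x1b blk=6 s=2: L1-HIT | VC [30, 31, 10]

MISSES = 5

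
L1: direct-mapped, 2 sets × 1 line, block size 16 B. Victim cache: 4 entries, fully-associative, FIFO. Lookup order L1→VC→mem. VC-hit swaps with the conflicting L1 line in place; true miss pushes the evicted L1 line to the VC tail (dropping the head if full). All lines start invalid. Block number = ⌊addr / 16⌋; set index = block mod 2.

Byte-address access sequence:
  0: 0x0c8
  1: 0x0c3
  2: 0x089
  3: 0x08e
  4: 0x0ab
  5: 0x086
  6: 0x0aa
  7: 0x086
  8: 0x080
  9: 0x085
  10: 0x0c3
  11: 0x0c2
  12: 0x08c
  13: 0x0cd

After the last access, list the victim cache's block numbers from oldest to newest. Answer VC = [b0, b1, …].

0: 0xc8 (blk 12, set 0) → MISS  vc=[]
1: 0xc3 (blk 12, set 0) → L1-HIT  vc=[]
2: 0x89 (blk 8, set 0) → MISS  vc=[12]
3: 0x8e (blk 8, set 0) → L1-HIT  vc=[12]
4: 0xab (blk 10, set 0) → MISS  vc=[12, 8]
5: 0x86 (blk 8, set 0) → VC-HIT  vc=[12, 10]
6: 0xaa (blk 10, set 0) → VC-HIT  vc=[12, 8]
7: 0x86 (blk 8, set 0) → VC-HIT  vc=[12, 10]
8: 0x80 (blk 8, set 0) → L1-HIT  vc=[12, 10]
9: 0x85 (blk 8, set 0) → L1-HIT  vc=[12, 10]
10: 0xc3 (blk 12, set 0) → VC-HIT  vc=[8, 10]
11: 0xc2 (blk 12, set 0) → L1-HIT  vc=[8, 10]
12: 0x8c (blk 8, set 0) → VC-HIT  vc=[12, 10]
13: 0xcd (blk 12, set 0) → VC-HIT  vc=[8, 10]

VC = [8, 10]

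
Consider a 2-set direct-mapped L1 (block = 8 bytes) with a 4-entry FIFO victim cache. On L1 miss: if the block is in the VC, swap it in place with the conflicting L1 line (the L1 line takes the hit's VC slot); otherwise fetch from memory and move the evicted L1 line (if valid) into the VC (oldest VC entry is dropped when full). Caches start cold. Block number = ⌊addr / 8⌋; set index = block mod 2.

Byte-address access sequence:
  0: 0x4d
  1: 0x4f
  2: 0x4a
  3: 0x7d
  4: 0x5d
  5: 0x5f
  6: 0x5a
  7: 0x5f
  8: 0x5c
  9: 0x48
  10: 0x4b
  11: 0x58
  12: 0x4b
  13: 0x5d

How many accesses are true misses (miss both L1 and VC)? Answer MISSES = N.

MISSES = 3

  [0] addr=0x4d blk=9 s=1: MISS | VC []
  [1] addr=0x4f blk=9 s=1: L1-HIT | VC []
  [2] addr=0x4a blk=9 s=1: L1-HIT | VC []
  [3] addr=0x7d blk=15 s=1: MISS | VC [9]
  [4] addr=0x5d blk=11 s=1: MISS | VC [9, 15]
  [5] addr=0x5f blk=11 s=1: L1-HIT | VC [9, 15]
  [6] addr=0x5a blk=11 s=1: L1-HIT | VC [9, 15]
  [7] addr=0x5f blk=11 s=1: L1-HIT | VC [9, 15]
  [8] addr=0x5c blk=11 s=1: L1-HIT | VC [9, 15]
  [9] addr=0x48 blk=9 s=1: VC-HIT | VC [11, 15]
  [10] addr=0x4b blk=9 s=1: L1-HIT | VC [11, 15]
  [11] addr=0x58 blk=11 s=1: VC-HIT | VC [9, 15]
  [12] addr=0x4b blk=9 s=1: VC-HIT | VC [11, 15]
  [13] addr=0x5d blk=11 s=1: VC-HIT | VC [9, 15]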